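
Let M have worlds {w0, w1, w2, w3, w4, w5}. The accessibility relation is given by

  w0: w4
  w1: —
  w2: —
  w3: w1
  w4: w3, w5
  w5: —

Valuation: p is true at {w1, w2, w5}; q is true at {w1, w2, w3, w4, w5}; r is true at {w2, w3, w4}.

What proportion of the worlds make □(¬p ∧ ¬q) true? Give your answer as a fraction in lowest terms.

w0: successors {w4}; ¬p ∧ ¬q there: w4:F. ✗
w1: no successors, so □(¬p ∧ ¬q) holds vacuously. ✓
w2: no successors, so □(¬p ∧ ¬q) holds vacuously. ✓
w3: successors {w1}; ¬p ∧ ¬q there: w1:F. ✗
w4: successors {w3, w5}; ¬p ∧ ¬q there: w3:F, w5:F. ✗
w5: no successors, so □(¬p ∧ ¬q) holds vacuously. ✓
That's 3 of 6 worlds, so 3/6 = 1/2.

1/2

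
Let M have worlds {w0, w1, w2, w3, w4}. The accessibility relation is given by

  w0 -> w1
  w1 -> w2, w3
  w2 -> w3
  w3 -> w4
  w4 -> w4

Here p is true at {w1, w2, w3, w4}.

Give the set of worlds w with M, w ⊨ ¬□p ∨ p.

w0: ¬□p is F, p is F. ✗
w1: ¬□p is F, p is T. ✓
w2: ¬□p is F, p is T. ✓
w3: ¬□p is F, p is T. ✓
w4: ¬□p is F, p is T. ✓

{w1, w2, w3, w4}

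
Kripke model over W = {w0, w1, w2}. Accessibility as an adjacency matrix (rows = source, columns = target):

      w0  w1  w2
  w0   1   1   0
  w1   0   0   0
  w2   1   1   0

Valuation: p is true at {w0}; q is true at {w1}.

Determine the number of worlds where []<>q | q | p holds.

w0: []<>q is F, q | p is T. ✓
w1: []<>q is T, q | p is T. ✓
w2: []<>q is F, q | p is F. ✗
Satisfying worlds: {w0, w1}.

2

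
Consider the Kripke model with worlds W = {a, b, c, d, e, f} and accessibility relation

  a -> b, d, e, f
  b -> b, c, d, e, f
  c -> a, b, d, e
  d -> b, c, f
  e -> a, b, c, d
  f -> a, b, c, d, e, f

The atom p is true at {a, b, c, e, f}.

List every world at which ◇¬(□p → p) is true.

{a, b, c, e, f}

a: successors {b, d, e, f}; ¬(□p → p) there: b:F, d:T, e:F, f:F. ✓
b: successors {b, c, d, e, f}; ¬(□p → p) there: b:F, c:F, d:T, e:F, f:F. ✓
c: successors {a, b, d, e}; ¬(□p → p) there: a:F, b:F, d:T, e:F. ✓
d: successors {b, c, f}; ¬(□p → p) there: b:F, c:F, f:F. ✗
e: successors {a, b, c, d}; ¬(□p → p) there: a:F, b:F, c:F, d:T. ✓
f: successors {a, b, c, d, e, f}; ¬(□p → p) there: a:F, b:F, c:F, d:T, e:F, f:F. ✓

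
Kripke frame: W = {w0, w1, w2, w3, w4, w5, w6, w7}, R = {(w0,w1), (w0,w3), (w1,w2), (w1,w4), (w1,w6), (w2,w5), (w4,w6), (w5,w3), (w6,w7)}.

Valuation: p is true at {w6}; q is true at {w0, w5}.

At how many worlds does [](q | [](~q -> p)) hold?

w0: successors {w1, w3}; q | [](~q -> p) there: w1:F, w3:T. ✗
w1: successors {w2, w4, w6}; q | [](~q -> p) there: w2:T, w4:T, w6:F. ✗
w2: successors {w5}; q | [](~q -> p) there: w5:T. ✓
w3: no successors, so [](q | [](~q -> p)) holds vacuously. ✓
w4: successors {w6}; q | [](~q -> p) there: w6:F. ✗
w5: successors {w3}; q | [](~q -> p) there: w3:T. ✓
w6: successors {w7}; q | [](~q -> p) there: w7:T. ✓
w7: no successors, so [](q | [](~q -> p)) holds vacuously. ✓
Satisfying worlds: {w2, w3, w5, w6, w7}.

5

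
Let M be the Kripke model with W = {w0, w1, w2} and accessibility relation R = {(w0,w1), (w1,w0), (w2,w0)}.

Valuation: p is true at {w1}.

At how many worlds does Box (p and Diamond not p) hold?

1

w0: successors {w1}; p and Diamond not p there: w1:T. ✓
w1: successors {w0}; p and Diamond not p there: w0:F. ✗
w2: successors {w0}; p and Diamond not p there: w0:F. ✗
Satisfying worlds: {w0}.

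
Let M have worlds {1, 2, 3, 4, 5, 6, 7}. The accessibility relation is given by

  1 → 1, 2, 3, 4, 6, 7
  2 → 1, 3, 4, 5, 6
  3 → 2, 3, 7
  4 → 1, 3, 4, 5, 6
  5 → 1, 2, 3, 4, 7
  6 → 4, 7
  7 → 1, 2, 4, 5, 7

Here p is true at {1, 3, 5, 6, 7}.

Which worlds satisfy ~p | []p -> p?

1: ~p | []p is F, p is T. ✓
2: ~p | []p is T, p is F. ✗
3: ~p | []p is F, p is T. ✓
4: ~p | []p is T, p is F. ✗
5: ~p | []p is F, p is T. ✓
6: ~p | []p is F, p is T. ✓
7: ~p | []p is F, p is T. ✓

{1, 3, 5, 6, 7}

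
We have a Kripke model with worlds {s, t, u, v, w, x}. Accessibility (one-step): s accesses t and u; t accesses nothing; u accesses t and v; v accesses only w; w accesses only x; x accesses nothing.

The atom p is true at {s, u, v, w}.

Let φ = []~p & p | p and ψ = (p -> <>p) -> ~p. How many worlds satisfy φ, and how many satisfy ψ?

For []~p & p | p:
s: []~p & p is F, p is T. ✓
t: []~p & p is F, p is F. ✗
u: []~p & p is F, p is T. ✓
v: []~p & p is F, p is T. ✓
w: []~p & p is T, p is T. ✓
x: []~p & p is F, p is F. ✗
— 4 worlds.
For (p -> <>p) -> ~p:
s: p -> <>p is T, ~p is F. ✗
t: p -> <>p is T, ~p is T. ✓
u: p -> <>p is T, ~p is F. ✗
v: p -> <>p is T, ~p is F. ✗
w: p -> <>p is F, ~p is F. ✓
x: p -> <>p is T, ~p is T. ✓
— 3 worlds.

4 and 3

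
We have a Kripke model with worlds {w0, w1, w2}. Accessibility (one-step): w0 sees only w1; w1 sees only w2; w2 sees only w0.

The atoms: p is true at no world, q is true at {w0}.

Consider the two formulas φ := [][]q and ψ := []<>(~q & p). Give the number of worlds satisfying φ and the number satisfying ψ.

For [][]q:
w0: successors {w1}; []q there: w1:F. ✗
w1: successors {w2}; []q there: w2:T. ✓
w2: successors {w0}; []q there: w0:F. ✗
— 1 world.
For []<>(~q & p):
w0: successors {w1}; <>(~q & p) there: w1:F. ✗
w1: successors {w2}; <>(~q & p) there: w2:F. ✗
w2: successors {w0}; <>(~q & p) there: w0:F. ✗
— 0 worlds.

1 and 0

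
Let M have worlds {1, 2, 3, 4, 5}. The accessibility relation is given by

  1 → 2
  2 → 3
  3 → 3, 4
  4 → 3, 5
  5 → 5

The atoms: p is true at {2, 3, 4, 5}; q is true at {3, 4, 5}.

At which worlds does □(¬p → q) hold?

{1, 2, 3, 4, 5}

1: successors {2}; ¬p → q there: 2:T. ✓
2: successors {3}; ¬p → q there: 3:T. ✓
3: successors {3, 4}; ¬p → q there: 3:T, 4:T. ✓
4: successors {3, 5}; ¬p → q there: 3:T, 5:T. ✓
5: successors {5}; ¬p → q there: 5:T. ✓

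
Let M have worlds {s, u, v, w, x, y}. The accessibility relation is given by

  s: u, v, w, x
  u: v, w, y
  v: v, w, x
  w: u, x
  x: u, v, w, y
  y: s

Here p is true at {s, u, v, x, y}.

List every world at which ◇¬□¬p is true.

s: successors {u, v, w, x}; ¬□¬p there: u:T, v:T, w:T, x:T. ✓
u: successors {v, w, y}; ¬□¬p there: v:T, w:T, y:T. ✓
v: successors {v, w, x}; ¬□¬p there: v:T, w:T, x:T. ✓
w: successors {u, x}; ¬□¬p there: u:T, x:T. ✓
x: successors {u, v, w, y}; ¬□¬p there: u:T, v:T, w:T, y:T. ✓
y: successors {s}; ¬□¬p there: s:T. ✓

{s, u, v, w, x, y}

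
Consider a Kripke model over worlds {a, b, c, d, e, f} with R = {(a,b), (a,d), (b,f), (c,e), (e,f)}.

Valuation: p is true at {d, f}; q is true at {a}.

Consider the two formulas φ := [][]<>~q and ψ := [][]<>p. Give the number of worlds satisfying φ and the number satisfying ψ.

4 and 4

For [][]<>~q:
a: successors {b, d}; []<>~q there: b:F, d:T. ✗
b: successors {f}; []<>~q there: f:T. ✓
c: successors {e}; []<>~q there: e:F. ✗
d: no successors, so [][]<>~q holds vacuously. ✓
e: successors {f}; []<>~q there: f:T. ✓
f: no successors, so [][]<>~q holds vacuously. ✓
— 4 worlds.
For [][]<>p:
a: successors {b, d}; []<>p there: b:F, d:T. ✗
b: successors {f}; []<>p there: f:T. ✓
c: successors {e}; []<>p there: e:F. ✗
d: no successors, so [][]<>p holds vacuously. ✓
e: successors {f}; []<>p there: f:T. ✓
f: no successors, so [][]<>p holds vacuously. ✓
— 4 worlds.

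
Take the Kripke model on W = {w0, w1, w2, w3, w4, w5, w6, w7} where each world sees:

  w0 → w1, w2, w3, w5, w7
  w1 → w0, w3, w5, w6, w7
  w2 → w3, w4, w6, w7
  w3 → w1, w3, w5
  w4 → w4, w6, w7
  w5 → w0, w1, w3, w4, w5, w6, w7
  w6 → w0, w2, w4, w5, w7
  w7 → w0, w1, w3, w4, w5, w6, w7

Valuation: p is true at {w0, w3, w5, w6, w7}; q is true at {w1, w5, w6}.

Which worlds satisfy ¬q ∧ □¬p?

∅

w0: ¬q is T, □¬p is F. ✗
w1: ¬q is F, □¬p is F. ✗
w2: ¬q is T, □¬p is F. ✗
w3: ¬q is T, □¬p is F. ✗
w4: ¬q is T, □¬p is F. ✗
w5: ¬q is F, □¬p is F. ✗
w6: ¬q is F, □¬p is F. ✗
w7: ¬q is T, □¬p is F. ✗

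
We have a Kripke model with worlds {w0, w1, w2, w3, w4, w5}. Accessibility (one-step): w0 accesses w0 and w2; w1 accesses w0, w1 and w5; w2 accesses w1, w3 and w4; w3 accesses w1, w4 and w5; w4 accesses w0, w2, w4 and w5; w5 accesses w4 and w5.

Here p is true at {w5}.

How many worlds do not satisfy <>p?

2

w0: successors {w0, w2}; p there: w0:F, w2:F. ✗
w1: successors {w0, w1, w5}; p there: w0:F, w1:F, w5:T. ✓
w2: successors {w1, w3, w4}; p there: w1:F, w3:F, w4:F. ✗
w3: successors {w1, w4, w5}; p there: w1:F, w4:F, w5:T. ✓
w4: successors {w0, w2, w4, w5}; p there: w0:F, w2:F, w4:F, w5:T. ✓
w5: successors {w4, w5}; p there: w4:F, w5:T. ✓
Satisfying worlds: {w1, w3, w4, w5}.
So <>p fails at the other 2 worlds.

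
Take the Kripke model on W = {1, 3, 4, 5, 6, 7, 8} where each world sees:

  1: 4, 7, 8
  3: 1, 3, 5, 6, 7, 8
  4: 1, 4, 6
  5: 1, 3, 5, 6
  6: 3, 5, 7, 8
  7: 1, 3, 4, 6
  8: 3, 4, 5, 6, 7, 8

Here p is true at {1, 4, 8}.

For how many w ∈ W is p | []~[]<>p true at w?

3

1: p is T, []~[]<>p is F. ✓
3: p is F, []~[]<>p is F. ✗
4: p is T, []~[]<>p is F. ✓
5: p is F, []~[]<>p is F. ✗
6: p is F, []~[]<>p is F. ✗
7: p is F, []~[]<>p is F. ✗
8: p is T, []~[]<>p is F. ✓
Satisfying worlds: {1, 4, 8}.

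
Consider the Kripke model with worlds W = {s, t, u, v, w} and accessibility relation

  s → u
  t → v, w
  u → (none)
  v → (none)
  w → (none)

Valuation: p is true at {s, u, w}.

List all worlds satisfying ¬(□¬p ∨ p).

{t}

s: □¬p ∨ p is T. ✗
t: □¬p ∨ p is F. ✓
u: □¬p ∨ p is T. ✗
v: □¬p ∨ p is T. ✗
w: □¬p ∨ p is T. ✗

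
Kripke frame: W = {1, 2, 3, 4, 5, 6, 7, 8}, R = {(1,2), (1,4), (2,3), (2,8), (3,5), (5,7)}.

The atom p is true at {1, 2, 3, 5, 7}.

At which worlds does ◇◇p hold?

1: successors {2, 4}; ◇p there: 2:T, 4:F. ✓
2: successors {3, 8}; ◇p there: 3:T, 8:F. ✓
3: successors {5}; ◇p there: 5:T. ✓
4: no successors, so ◇◇p fails. ✗
5: successors {7}; ◇p there: 7:F. ✗
6: no successors, so ◇◇p fails. ✗
7: no successors, so ◇◇p fails. ✗
8: no successors, so ◇◇p fails. ✗

{1, 2, 3}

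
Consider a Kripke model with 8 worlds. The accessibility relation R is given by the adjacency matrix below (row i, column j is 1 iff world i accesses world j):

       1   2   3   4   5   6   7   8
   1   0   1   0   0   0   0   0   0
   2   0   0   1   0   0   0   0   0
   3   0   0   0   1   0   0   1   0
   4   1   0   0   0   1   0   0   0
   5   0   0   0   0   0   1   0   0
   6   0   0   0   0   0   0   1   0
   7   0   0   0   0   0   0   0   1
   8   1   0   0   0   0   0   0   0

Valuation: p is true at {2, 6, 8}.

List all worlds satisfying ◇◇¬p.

{1, 2, 3, 5, 7}

1: successors {2}; ◇¬p there: 2:T. ✓
2: successors {3}; ◇¬p there: 3:T. ✓
3: successors {4, 7}; ◇¬p there: 4:T, 7:F. ✓
4: successors {1, 5}; ◇¬p there: 1:F, 5:F. ✗
5: successors {6}; ◇¬p there: 6:T. ✓
6: successors {7}; ◇¬p there: 7:F. ✗
7: successors {8}; ◇¬p there: 8:T. ✓
8: successors {1}; ◇¬p there: 1:F. ✗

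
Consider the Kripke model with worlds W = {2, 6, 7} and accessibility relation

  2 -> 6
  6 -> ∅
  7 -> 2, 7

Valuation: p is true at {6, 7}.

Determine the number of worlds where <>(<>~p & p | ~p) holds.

1

2: successors {6}; <>~p & p | ~p there: 6:F. ✗
6: no successors, so <>(<>~p & p | ~p) fails. ✗
7: successors {2, 7}; <>~p & p | ~p there: 2:T, 7:T. ✓
Satisfying worlds: {7}.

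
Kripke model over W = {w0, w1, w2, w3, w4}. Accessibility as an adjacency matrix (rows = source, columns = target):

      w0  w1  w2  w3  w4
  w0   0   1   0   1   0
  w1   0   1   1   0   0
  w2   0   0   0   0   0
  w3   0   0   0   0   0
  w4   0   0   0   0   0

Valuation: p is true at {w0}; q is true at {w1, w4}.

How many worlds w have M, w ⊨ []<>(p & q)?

w0: successors {w1, w3}; <>(p & q) there: w1:F, w3:F. ✗
w1: successors {w1, w2}; <>(p & q) there: w1:F, w2:F. ✗
w2: no successors, so []<>(p & q) holds vacuously. ✓
w3: no successors, so []<>(p & q) holds vacuously. ✓
w4: no successors, so []<>(p & q) holds vacuously. ✓
Satisfying worlds: {w2, w3, w4}.

3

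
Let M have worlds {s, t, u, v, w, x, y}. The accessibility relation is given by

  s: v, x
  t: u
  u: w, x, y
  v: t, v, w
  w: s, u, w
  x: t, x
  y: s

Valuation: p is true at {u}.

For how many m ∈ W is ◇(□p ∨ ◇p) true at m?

4

s: successors {v, x}; □p ∨ ◇p there: v:F, x:F. ✗
t: successors {u}; □p ∨ ◇p there: u:F. ✗
u: successors {w, x, y}; □p ∨ ◇p there: w:T, x:F, y:F. ✓
v: successors {t, v, w}; □p ∨ ◇p there: t:T, v:F, w:T. ✓
w: successors {s, u, w}; □p ∨ ◇p there: s:F, u:F, w:T. ✓
x: successors {t, x}; □p ∨ ◇p there: t:T, x:F. ✓
y: successors {s}; □p ∨ ◇p there: s:F. ✗
Satisfying worlds: {u, v, w, x}.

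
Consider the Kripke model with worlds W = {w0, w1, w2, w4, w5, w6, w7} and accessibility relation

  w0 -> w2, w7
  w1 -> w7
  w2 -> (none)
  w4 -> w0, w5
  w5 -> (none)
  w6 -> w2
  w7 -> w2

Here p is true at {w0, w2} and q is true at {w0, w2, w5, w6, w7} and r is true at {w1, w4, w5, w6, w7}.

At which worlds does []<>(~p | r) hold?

w0: successors {w2, w7}; <>(~p | r) there: w2:F, w7:F. ✗
w1: successors {w7}; <>(~p | r) there: w7:F. ✗
w2: no successors, so []<>(~p | r) holds vacuously. ✓
w4: successors {w0, w5}; <>(~p | r) there: w0:T, w5:F. ✗
w5: no successors, so []<>(~p | r) holds vacuously. ✓
w6: successors {w2}; <>(~p | r) there: w2:F. ✗
w7: successors {w2}; <>(~p | r) there: w2:F. ✗

{w2, w5}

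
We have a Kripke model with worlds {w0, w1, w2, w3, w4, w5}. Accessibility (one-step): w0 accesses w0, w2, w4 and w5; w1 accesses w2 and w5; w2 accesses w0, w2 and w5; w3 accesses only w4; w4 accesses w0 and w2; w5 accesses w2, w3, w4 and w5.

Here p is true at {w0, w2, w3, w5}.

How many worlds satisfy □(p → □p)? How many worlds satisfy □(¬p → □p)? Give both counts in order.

For □(p → □p):
w0: successors {w0, w2, w4, w5}; p → □p there: w0:F, w2:T, w4:T, w5:F. ✗
w1: successors {w2, w5}; p → □p there: w2:T, w5:F. ✗
w2: successors {w0, w2, w5}; p → □p there: w0:F, w2:T, w5:F. ✗
w3: successors {w4}; p → □p there: w4:T. ✓
w4: successors {w0, w2}; p → □p there: w0:F, w2:T. ✗
w5: successors {w2, w3, w4, w5}; p → □p there: w2:T, w3:F, w4:T, w5:F. ✗
— 1 world.
For □(¬p → □p):
w0: successors {w0, w2, w4, w5}; ¬p → □p there: w0:T, w2:T, w4:T, w5:T. ✓
w1: successors {w2, w5}; ¬p → □p there: w2:T, w5:T. ✓
w2: successors {w0, w2, w5}; ¬p → □p there: w0:T, w2:T, w5:T. ✓
w3: successors {w4}; ¬p → □p there: w4:T. ✓
w4: successors {w0, w2}; ¬p → □p there: w0:T, w2:T. ✓
w5: successors {w2, w3, w4, w5}; ¬p → □p there: w2:T, w3:T, w4:T, w5:T. ✓
— 6 worlds.

1 and 6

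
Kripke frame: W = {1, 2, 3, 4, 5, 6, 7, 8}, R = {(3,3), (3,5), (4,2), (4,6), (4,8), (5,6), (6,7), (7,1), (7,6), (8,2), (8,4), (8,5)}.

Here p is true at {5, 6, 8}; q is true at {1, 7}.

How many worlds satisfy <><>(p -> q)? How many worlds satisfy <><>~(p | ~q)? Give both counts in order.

6 and 4

For <><>(p -> q):
1: no successors, so <><>(p -> q) fails. ✗
2: no successors, so <><>(p -> q) fails. ✗
3: successors {3, 5}; <>(p -> q) there: 3:T, 5:F. ✓
4: successors {2, 6, 8}; <>(p -> q) there: 2:F, 6:T, 8:T. ✓
5: successors {6}; <>(p -> q) there: 6:T. ✓
6: successors {7}; <>(p -> q) there: 7:T. ✓
7: successors {1, 6}; <>(p -> q) there: 1:F, 6:T. ✓
8: successors {2, 4, 5}; <>(p -> q) there: 2:F, 4:T, 5:F. ✓
— 6 worlds.
For <><>~(p | ~q):
1: no successors, so <><>~(p | ~q) fails. ✗
2: no successors, so <><>~(p | ~q) fails. ✗
3: successors {3, 5}; <>~(p | ~q) there: 3:F, 5:F. ✗
4: successors {2, 6, 8}; <>~(p | ~q) there: 2:F, 6:T, 8:F. ✓
5: successors {6}; <>~(p | ~q) there: 6:T. ✓
6: successors {7}; <>~(p | ~q) there: 7:T. ✓
7: successors {1, 6}; <>~(p | ~q) there: 1:F, 6:T. ✓
8: successors {2, 4, 5}; <>~(p | ~q) there: 2:F, 4:F, 5:F. ✗
— 4 worlds.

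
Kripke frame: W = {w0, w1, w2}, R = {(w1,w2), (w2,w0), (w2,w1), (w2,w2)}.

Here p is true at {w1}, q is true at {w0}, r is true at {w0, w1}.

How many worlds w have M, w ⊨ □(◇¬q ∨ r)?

3

w0: no successors, so □(◇¬q ∨ r) holds vacuously. ✓
w1: successors {w2}; ◇¬q ∨ r there: w2:T. ✓
w2: successors {w0, w1, w2}; ◇¬q ∨ r there: w0:T, w1:T, w2:T. ✓
Satisfying worlds: {w0, w1, w2}.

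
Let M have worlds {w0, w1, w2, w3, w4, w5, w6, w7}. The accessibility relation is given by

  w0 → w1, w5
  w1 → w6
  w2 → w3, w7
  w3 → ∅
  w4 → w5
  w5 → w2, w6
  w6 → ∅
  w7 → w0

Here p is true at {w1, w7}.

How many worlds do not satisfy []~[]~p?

5

w0: successors {w1, w5}; ~[]~p there: w1:F, w5:F. ✗
w1: successors {w6}; ~[]~p there: w6:F. ✗
w2: successors {w3, w7}; ~[]~p there: w3:F, w7:F. ✗
w3: no successors, so []~[]~p holds vacuously. ✓
w4: successors {w5}; ~[]~p there: w5:F. ✗
w5: successors {w2, w6}; ~[]~p there: w2:T, w6:F. ✗
w6: no successors, so []~[]~p holds vacuously. ✓
w7: successors {w0}; ~[]~p there: w0:T. ✓
Satisfying worlds: {w3, w6, w7}.
So []~[]~p fails at the other 5 worlds.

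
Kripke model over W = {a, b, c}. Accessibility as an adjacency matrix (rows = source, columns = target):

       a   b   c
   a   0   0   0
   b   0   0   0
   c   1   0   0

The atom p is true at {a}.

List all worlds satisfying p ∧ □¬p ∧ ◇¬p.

a: p ∧ □¬p is T, ◇¬p is F. ✗
b: p ∧ □¬p is F, ◇¬p is F. ✗
c: p ∧ □¬p is F, ◇¬p is F. ✗

∅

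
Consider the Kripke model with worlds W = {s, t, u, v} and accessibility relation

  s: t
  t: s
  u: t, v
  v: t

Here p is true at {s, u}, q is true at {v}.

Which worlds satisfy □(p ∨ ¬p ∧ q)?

{t}

s: successors {t}; p ∨ ¬p ∧ q there: t:F. ✗
t: successors {s}; p ∨ ¬p ∧ q there: s:T. ✓
u: successors {t, v}; p ∨ ¬p ∧ q there: t:F, v:T. ✗
v: successors {t}; p ∨ ¬p ∧ q there: t:F. ✗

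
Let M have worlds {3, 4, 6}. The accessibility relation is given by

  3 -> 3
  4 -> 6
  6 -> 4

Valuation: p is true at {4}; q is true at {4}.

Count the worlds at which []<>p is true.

3: successors {3}; <>p there: 3:F. ✗
4: successors {6}; <>p there: 6:T. ✓
6: successors {4}; <>p there: 4:F. ✗
Satisfying worlds: {4}.

1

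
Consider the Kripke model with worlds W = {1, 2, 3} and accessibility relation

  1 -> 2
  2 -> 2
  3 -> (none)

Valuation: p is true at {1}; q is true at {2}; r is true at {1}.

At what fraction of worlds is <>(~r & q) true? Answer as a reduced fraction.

1: successors {2}; ~r & q there: 2:T. ✓
2: successors {2}; ~r & q there: 2:T. ✓
3: no successors, so <>(~r & q) fails. ✗
That's 2 of 3 worlds, so 2/3.

2/3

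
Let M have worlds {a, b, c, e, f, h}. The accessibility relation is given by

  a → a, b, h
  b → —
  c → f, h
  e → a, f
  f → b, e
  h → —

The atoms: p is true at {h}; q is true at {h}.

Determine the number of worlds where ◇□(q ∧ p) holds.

3

a: successors {a, b, h}; □(q ∧ p) there: a:F, b:T, h:T. ✓
b: no successors, so ◇□(q ∧ p) fails. ✗
c: successors {f, h}; □(q ∧ p) there: f:F, h:T. ✓
e: successors {a, f}; □(q ∧ p) there: a:F, f:F. ✗
f: successors {b, e}; □(q ∧ p) there: b:T, e:F. ✓
h: no successors, so ◇□(q ∧ p) fails. ✗
Satisfying worlds: {a, c, f}.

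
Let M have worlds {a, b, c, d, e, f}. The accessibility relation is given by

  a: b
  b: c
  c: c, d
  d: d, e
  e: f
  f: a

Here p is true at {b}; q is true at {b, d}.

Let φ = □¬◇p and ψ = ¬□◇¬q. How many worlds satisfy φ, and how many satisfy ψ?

5 and 1

For □¬◇p:
a: successors {b}; ¬◇p there: b:T. ✓
b: successors {c}; ¬◇p there: c:T. ✓
c: successors {c, d}; ¬◇p there: c:T, d:T. ✓
d: successors {d, e}; ¬◇p there: d:T, e:T. ✓
e: successors {f}; ¬◇p there: f:T. ✓
f: successors {a}; ¬◇p there: a:F. ✗
— 5 worlds.
For ¬□◇¬q:
a: □◇¬q is T. ✗
b: □◇¬q is T. ✗
c: □◇¬q is T. ✗
d: □◇¬q is T. ✗
e: □◇¬q is T. ✗
f: □◇¬q is F. ✓
— 1 world.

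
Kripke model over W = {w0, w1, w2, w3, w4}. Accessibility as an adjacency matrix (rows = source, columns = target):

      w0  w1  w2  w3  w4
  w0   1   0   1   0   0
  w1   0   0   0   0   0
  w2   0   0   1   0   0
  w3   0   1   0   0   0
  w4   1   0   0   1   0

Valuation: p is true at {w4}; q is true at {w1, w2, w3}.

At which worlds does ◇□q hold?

w0: successors {w0, w2}; □q there: w0:F, w2:T. ✓
w1: no successors, so ◇□q fails. ✗
w2: successors {w2}; □q there: w2:T. ✓
w3: successors {w1}; □q there: w1:T. ✓
w4: successors {w0, w3}; □q there: w0:F, w3:T. ✓

{w0, w2, w3, w4}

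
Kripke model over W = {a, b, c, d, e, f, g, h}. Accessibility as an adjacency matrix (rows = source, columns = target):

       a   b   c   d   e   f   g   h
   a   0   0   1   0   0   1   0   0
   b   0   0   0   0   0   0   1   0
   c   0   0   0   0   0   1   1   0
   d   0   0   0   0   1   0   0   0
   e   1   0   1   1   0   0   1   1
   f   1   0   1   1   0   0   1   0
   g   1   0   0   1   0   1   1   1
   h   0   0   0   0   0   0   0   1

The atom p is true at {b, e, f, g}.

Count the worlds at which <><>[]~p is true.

7

a: successors {c, f}; <>[]~p there: c:F, f:F. ✗
b: successors {g}; <>[]~p there: g:T. ✓
c: successors {f, g}; <>[]~p there: f:F, g:T. ✓
d: successors {e}; <>[]~p there: e:T. ✓
e: successors {a, c, d, g, h}; <>[]~p there: a:F, c:F, d:F, g:T, h:T. ✓
f: successors {a, c, d, g}; <>[]~p there: a:F, c:F, d:F, g:T. ✓
g: successors {a, d, f, g, h}; <>[]~p there: a:F, d:F, f:F, g:T, h:T. ✓
h: successors {h}; <>[]~p there: h:T. ✓
Satisfying worlds: {b, c, d, e, f, g, h}.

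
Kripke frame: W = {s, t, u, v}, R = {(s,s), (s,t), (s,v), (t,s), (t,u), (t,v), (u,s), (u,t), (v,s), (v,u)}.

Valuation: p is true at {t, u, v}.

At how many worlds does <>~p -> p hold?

s: <>~p is T, p is F. ✗
t: <>~p is T, p is T. ✓
u: <>~p is T, p is T. ✓
v: <>~p is T, p is T. ✓
Satisfying worlds: {t, u, v}.

3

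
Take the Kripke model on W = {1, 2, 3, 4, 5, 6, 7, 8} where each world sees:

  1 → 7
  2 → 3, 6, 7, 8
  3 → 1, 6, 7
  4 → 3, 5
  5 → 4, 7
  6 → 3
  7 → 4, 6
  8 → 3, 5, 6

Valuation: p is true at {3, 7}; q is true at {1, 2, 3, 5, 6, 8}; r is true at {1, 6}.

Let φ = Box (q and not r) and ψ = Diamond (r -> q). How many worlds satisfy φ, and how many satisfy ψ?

2 and 8

For Box (q and not r):
1: successors {7}; q and not r there: 7:F. ✗
2: successors {3, 6, 7, 8}; q and not r there: 3:T, 6:F, 7:F, 8:T. ✗
3: successors {1, 6, 7}; q and not r there: 1:F, 6:F, 7:F. ✗
4: successors {3, 5}; q and not r there: 3:T, 5:T. ✓
5: successors {4, 7}; q and not r there: 4:F, 7:F. ✗
6: successors {3}; q and not r there: 3:T. ✓
7: successors {4, 6}; q and not r there: 4:F, 6:F. ✗
8: successors {3, 5, 6}; q and not r there: 3:T, 5:T, 6:F. ✗
— 2 worlds.
For Diamond (r -> q):
1: successors {7}; r -> q there: 7:T. ✓
2: successors {3, 6, 7, 8}; r -> q there: 3:T, 6:T, 7:T, 8:T. ✓
3: successors {1, 6, 7}; r -> q there: 1:T, 6:T, 7:T. ✓
4: successors {3, 5}; r -> q there: 3:T, 5:T. ✓
5: successors {4, 7}; r -> q there: 4:T, 7:T. ✓
6: successors {3}; r -> q there: 3:T. ✓
7: successors {4, 6}; r -> q there: 4:T, 6:T. ✓
8: successors {3, 5, 6}; r -> q there: 3:T, 5:T, 6:T. ✓
— 8 worlds.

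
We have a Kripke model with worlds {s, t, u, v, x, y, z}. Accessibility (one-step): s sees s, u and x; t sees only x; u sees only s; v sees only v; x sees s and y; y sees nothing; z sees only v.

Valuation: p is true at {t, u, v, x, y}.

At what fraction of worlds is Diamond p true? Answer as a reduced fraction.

s: successors {s, u, x}; p there: s:F, u:T, x:T. ✓
t: successors {x}; p there: x:T. ✓
u: successors {s}; p there: s:F. ✗
v: successors {v}; p there: v:T. ✓
x: successors {s, y}; p there: s:F, y:T. ✓
y: no successors, so Diamond p fails. ✗
z: successors {v}; p there: v:T. ✓
That's 5 of 7 worlds, so 5/7.

5/7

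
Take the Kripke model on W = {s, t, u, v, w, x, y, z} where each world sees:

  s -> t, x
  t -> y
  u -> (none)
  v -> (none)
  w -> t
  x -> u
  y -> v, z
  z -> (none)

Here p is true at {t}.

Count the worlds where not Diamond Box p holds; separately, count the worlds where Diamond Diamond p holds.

For not Diamond Box p:
s: Diamond Box p is F. ✓
t: Diamond Box p is F. ✓
u: Diamond Box p is F. ✓
v: Diamond Box p is F. ✓
w: Diamond Box p is F. ✓
x: Diamond Box p is T. ✗
y: Diamond Box p is T. ✗
z: Diamond Box p is F. ✓
— 6 worlds.
For Diamond Diamond p:
s: successors {t, x}; Diamond p there: t:F, x:F. ✗
t: successors {y}; Diamond p there: y:F. ✗
u: no successors, so Diamond Diamond p fails. ✗
v: no successors, so Diamond Diamond p fails. ✗
w: successors {t}; Diamond p there: t:F. ✗
x: successors {u}; Diamond p there: u:F. ✗
y: successors {v, z}; Diamond p there: v:F, z:F. ✗
z: no successors, so Diamond Diamond p fails. ✗
— 0 worlds.

6 and 0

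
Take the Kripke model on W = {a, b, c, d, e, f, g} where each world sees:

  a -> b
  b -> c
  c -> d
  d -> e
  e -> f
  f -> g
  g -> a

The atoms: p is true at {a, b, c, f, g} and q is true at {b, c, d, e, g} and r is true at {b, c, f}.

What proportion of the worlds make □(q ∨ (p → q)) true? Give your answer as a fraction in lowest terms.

5/7

a: successors {b}; q ∨ (p → q) there: b:T. ✓
b: successors {c}; q ∨ (p → q) there: c:T. ✓
c: successors {d}; q ∨ (p → q) there: d:T. ✓
d: successors {e}; q ∨ (p → q) there: e:T. ✓
e: successors {f}; q ∨ (p → q) there: f:F. ✗
f: successors {g}; q ∨ (p → q) there: g:T. ✓
g: successors {a}; q ∨ (p → q) there: a:F. ✗
That's 5 of 7 worlds, so 5/7.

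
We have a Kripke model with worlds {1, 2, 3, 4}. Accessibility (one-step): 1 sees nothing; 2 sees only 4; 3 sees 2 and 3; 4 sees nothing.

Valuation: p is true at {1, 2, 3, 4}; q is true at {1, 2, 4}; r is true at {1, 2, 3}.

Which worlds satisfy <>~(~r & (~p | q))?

1: no successors, so <>~(~r & (~p | q)) fails. ✗
2: successors {4}; ~(~r & (~p | q)) there: 4:F. ✗
3: successors {2, 3}; ~(~r & (~p | q)) there: 2:T, 3:T. ✓
4: no successors, so <>~(~r & (~p | q)) fails. ✗

{3}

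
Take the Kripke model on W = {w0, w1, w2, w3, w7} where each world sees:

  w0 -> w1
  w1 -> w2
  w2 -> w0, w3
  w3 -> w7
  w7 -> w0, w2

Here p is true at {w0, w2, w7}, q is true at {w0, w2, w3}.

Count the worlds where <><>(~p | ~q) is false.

2

w0: successors {w1}; <>(~p | ~q) there: w1:F. ✗
w1: successors {w2}; <>(~p | ~q) there: w2:T. ✓
w2: successors {w0, w3}; <>(~p | ~q) there: w0:T, w3:T. ✓
w3: successors {w7}; <>(~p | ~q) there: w7:F. ✗
w7: successors {w0, w2}; <>(~p | ~q) there: w0:T, w2:T. ✓
Satisfying worlds: {w1, w2, w7}.
So <><>(~p | ~q) fails at the other 2 worlds.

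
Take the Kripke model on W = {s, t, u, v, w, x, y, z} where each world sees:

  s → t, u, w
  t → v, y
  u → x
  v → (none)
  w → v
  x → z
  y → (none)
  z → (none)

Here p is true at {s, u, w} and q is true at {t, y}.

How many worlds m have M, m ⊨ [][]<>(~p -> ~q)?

s: successors {t, u, w}; []<>(~p -> ~q) there: t:F, u:T, w:F. ✗
t: successors {v, y}; []<>(~p -> ~q) there: v:T, y:T. ✓
u: successors {x}; []<>(~p -> ~q) there: x:F. ✗
v: no successors, so [][]<>(~p -> ~q) holds vacuously. ✓
w: successors {v}; []<>(~p -> ~q) there: v:T. ✓
x: successors {z}; []<>(~p -> ~q) there: z:T. ✓
y: no successors, so [][]<>(~p -> ~q) holds vacuously. ✓
z: no successors, so [][]<>(~p -> ~q) holds vacuously. ✓
Satisfying worlds: {t, v, w, x, y, z}.

6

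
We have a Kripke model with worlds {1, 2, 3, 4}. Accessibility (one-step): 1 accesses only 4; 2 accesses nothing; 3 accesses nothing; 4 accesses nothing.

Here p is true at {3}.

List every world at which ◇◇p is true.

∅

1: successors {4}; ◇p there: 4:F. ✗
2: no successors, so ◇◇p fails. ✗
3: no successors, so ◇◇p fails. ✗
4: no successors, so ◇◇p fails. ✗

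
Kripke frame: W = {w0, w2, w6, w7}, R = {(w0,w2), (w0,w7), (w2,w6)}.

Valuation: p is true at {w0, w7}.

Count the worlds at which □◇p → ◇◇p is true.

w0: □◇p is F, ◇◇p is F. ✓
w2: □◇p is F, ◇◇p is F. ✓
w6: □◇p is T, ◇◇p is F. ✗
w7: □◇p is T, ◇◇p is F. ✗
Satisfying worlds: {w0, w2}.

2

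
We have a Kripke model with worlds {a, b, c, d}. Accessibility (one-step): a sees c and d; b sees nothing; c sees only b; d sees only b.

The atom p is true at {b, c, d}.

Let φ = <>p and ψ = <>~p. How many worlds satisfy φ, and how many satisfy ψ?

For <>p:
a: successors {c, d}; p there: c:T, d:T. ✓
b: no successors, so <>p fails. ✗
c: successors {b}; p there: b:T. ✓
d: successors {b}; p there: b:T. ✓
— 3 worlds.
For <>~p:
a: successors {c, d}; ~p there: c:F, d:F. ✗
b: no successors, so <>~p fails. ✗
c: successors {b}; ~p there: b:F. ✗
d: successors {b}; ~p there: b:F. ✗
— 0 worlds.

3 and 0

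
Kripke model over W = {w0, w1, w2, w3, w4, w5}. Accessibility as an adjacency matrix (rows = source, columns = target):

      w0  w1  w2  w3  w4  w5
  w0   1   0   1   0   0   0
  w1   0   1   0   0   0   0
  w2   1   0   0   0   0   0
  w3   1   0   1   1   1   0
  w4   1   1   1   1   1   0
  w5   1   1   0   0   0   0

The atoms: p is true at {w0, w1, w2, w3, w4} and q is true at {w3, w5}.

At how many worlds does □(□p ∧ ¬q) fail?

2

w0: successors {w0, w2}; □p ∧ ¬q there: w0:T, w2:T. ✓
w1: successors {w1}; □p ∧ ¬q there: w1:T. ✓
w2: successors {w0}; □p ∧ ¬q there: w0:T. ✓
w3: successors {w0, w2, w3, w4}; □p ∧ ¬q there: w0:T, w2:T, w3:F, w4:T. ✗
w4: successors {w0, w1, w2, w3, w4}; □p ∧ ¬q there: w0:T, w1:T, w2:T, w3:F, w4:T. ✗
w5: successors {w0, w1}; □p ∧ ¬q there: w0:T, w1:T. ✓
Satisfying worlds: {w0, w1, w2, w5}.
So □(□p ∧ ¬q) fails at the other 2 worlds.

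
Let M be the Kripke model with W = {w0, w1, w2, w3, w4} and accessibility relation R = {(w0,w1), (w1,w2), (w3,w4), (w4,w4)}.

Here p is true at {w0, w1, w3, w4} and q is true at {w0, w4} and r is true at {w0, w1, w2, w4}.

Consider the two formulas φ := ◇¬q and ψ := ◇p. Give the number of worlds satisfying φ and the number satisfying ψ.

For ◇¬q:
w0: successors {w1}; ¬q there: w1:T. ✓
w1: successors {w2}; ¬q there: w2:T. ✓
w2: no successors, so ◇¬q fails. ✗
w3: successors {w4}; ¬q there: w4:F. ✗
w4: successors {w4}; ¬q there: w4:F. ✗
— 2 worlds.
For ◇p:
w0: successors {w1}; p there: w1:T. ✓
w1: successors {w2}; p there: w2:F. ✗
w2: no successors, so ◇p fails. ✗
w3: successors {w4}; p there: w4:T. ✓
w4: successors {w4}; p there: w4:T. ✓
— 3 worlds.

2 and 3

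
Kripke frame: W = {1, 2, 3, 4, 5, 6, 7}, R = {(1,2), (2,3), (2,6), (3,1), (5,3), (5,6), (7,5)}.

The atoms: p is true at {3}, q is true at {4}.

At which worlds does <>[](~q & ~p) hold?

1: successors {2}; [](~q & ~p) there: 2:F. ✗
2: successors {3, 6}; [](~q & ~p) there: 3:T, 6:T. ✓
3: successors {1}; [](~q & ~p) there: 1:T. ✓
4: no successors, so <>[](~q & ~p) fails. ✗
5: successors {3, 6}; [](~q & ~p) there: 3:T, 6:T. ✓
6: no successors, so <>[](~q & ~p) fails. ✗
7: successors {5}; [](~q & ~p) there: 5:F. ✗

{2, 3, 5}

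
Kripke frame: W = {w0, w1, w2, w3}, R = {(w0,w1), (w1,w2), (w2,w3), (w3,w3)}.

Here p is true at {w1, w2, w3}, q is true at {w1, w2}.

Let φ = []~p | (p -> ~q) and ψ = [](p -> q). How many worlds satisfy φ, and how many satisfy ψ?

2 and 2

For []~p | (p -> ~q):
w0: []~p is F, p -> ~q is T. ✓
w1: []~p is F, p -> ~q is F. ✗
w2: []~p is F, p -> ~q is F. ✗
w3: []~p is F, p -> ~q is T. ✓
— 2 worlds.
For [](p -> q):
w0: successors {w1}; p -> q there: w1:T. ✓
w1: successors {w2}; p -> q there: w2:T. ✓
w2: successors {w3}; p -> q there: w3:F. ✗
w3: successors {w3}; p -> q there: w3:F. ✗
— 2 worlds.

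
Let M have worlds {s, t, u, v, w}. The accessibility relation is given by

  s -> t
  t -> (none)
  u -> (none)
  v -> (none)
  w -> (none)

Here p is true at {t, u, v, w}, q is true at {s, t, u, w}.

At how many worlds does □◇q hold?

4

s: successors {t}; ◇q there: t:F. ✗
t: no successors, so □◇q holds vacuously. ✓
u: no successors, so □◇q holds vacuously. ✓
v: no successors, so □◇q holds vacuously. ✓
w: no successors, so □◇q holds vacuously. ✓
Satisfying worlds: {t, u, v, w}.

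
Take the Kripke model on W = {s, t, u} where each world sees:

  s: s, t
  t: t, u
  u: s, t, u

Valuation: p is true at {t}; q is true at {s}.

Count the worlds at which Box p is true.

0

s: successors {s, t}; p there: s:F, t:T. ✗
t: successors {t, u}; p there: t:T, u:F. ✗
u: successors {s, t, u}; p there: s:F, t:T, u:F. ✗
Satisfying worlds: ∅.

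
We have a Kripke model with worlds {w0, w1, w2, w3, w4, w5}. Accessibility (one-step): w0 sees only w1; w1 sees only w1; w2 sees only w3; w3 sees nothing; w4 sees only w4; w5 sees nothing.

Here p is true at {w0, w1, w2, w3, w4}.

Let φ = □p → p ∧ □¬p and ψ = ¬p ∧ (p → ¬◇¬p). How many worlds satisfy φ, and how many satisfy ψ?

For □p → p ∧ □¬p:
w0: □p is T, p ∧ □¬p is F. ✗
w1: □p is T, p ∧ □¬p is F. ✗
w2: □p is T, p ∧ □¬p is F. ✗
w3: □p is T, p ∧ □¬p is T. ✓
w4: □p is T, p ∧ □¬p is F. ✗
w5: □p is T, p ∧ □¬p is F. ✗
— 1 world.
For ¬p ∧ (p → ¬◇¬p):
w0: ¬p is F, p → ¬◇¬p is T. ✗
w1: ¬p is F, p → ¬◇¬p is T. ✗
w2: ¬p is F, p → ¬◇¬p is T. ✗
w3: ¬p is F, p → ¬◇¬p is T. ✗
w4: ¬p is F, p → ¬◇¬p is T. ✗
w5: ¬p is T, p → ¬◇¬p is T. ✓
— 1 world.

1 and 1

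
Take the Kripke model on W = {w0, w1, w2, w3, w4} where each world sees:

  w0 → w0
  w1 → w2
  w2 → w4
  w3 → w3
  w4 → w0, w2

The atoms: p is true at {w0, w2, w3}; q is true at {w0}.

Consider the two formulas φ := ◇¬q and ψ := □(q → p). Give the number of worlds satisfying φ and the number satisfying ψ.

4 and 5

For ◇¬q:
w0: successors {w0}; ¬q there: w0:F. ✗
w1: successors {w2}; ¬q there: w2:T. ✓
w2: successors {w4}; ¬q there: w4:T. ✓
w3: successors {w3}; ¬q there: w3:T. ✓
w4: successors {w0, w2}; ¬q there: w0:F, w2:T. ✓
— 4 worlds.
For □(q → p):
w0: successors {w0}; q → p there: w0:T. ✓
w1: successors {w2}; q → p there: w2:T. ✓
w2: successors {w4}; q → p there: w4:T. ✓
w3: successors {w3}; q → p there: w3:T. ✓
w4: successors {w0, w2}; q → p there: w0:T, w2:T. ✓
— 5 worlds.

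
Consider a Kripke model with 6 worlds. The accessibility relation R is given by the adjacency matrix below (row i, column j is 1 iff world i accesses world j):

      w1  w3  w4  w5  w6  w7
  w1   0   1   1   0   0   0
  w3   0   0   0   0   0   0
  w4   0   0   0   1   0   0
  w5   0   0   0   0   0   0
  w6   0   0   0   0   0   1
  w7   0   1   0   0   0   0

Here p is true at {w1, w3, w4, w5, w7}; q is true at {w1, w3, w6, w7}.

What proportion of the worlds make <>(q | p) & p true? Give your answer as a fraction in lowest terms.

1/2

w1: <>(q | p) is T, p is T. ✓
w3: <>(q | p) is F, p is T. ✗
w4: <>(q | p) is T, p is T. ✓
w5: <>(q | p) is F, p is T. ✗
w6: <>(q | p) is T, p is F. ✗
w7: <>(q | p) is T, p is T. ✓
That's 3 of 6 worlds, so 3/6 = 1/2.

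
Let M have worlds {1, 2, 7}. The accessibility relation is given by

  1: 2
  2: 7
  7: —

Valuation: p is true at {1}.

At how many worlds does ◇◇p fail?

3

1: successors {2}; ◇p there: 2:F. ✗
2: successors {7}; ◇p there: 7:F. ✗
7: no successors, so ◇◇p fails. ✗
Satisfying worlds: ∅.
So ◇◇p fails at the other 3 worlds.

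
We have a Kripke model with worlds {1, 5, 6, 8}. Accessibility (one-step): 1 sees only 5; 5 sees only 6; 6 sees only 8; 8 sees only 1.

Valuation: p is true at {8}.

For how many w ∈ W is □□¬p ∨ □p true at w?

3

1: □□¬p is T, □p is F. ✓
5: □□¬p is F, □p is F. ✗
6: □□¬p is T, □p is T. ✓
8: □□¬p is T, □p is F. ✓
Satisfying worlds: {1, 6, 8}.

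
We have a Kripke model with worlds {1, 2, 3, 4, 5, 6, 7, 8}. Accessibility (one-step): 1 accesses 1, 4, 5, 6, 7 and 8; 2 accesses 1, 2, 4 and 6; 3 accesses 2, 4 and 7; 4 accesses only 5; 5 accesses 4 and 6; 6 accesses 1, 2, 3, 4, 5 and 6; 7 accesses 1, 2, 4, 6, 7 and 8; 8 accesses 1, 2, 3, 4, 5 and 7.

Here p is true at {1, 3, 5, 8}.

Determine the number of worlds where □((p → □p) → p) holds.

1: successors {1, 4, 5, 6, 7, 8}; (p → □p) → p there: 1:T, 4:F, 5:T, 6:F, 7:F, 8:T. ✗
2: successors {1, 2, 4, 6}; (p → □p) → p there: 1:T, 2:F, 4:F, 6:F. ✗
3: successors {2, 4, 7}; (p → □p) → p there: 2:F, 4:F, 7:F. ✗
4: successors {5}; (p → □p) → p there: 5:T. ✓
5: successors {4, 6}; (p → □p) → p there: 4:F, 6:F. ✗
6: successors {1, 2, 3, 4, 5, 6}; (p → □p) → p there: 1:T, 2:F, 3:T, 4:F, 5:T, 6:F. ✗
7: successors {1, 2, 4, 6, 7, 8}; (p → □p) → p there: 1:T, 2:F, 4:F, 6:F, 7:F, 8:T. ✗
8: successors {1, 2, 3, 4, 5, 7}; (p → □p) → p there: 1:T, 2:F, 3:T, 4:F, 5:T, 7:F. ✗
Satisfying worlds: {4}.

1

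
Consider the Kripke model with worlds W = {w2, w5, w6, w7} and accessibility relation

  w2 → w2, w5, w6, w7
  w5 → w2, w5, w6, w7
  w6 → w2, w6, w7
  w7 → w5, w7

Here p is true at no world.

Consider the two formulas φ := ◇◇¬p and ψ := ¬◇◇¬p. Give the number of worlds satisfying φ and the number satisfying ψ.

For ◇◇¬p:
w2: successors {w2, w5, w6, w7}; ◇¬p there: w2:T, w5:T, w6:T, w7:T. ✓
w5: successors {w2, w5, w6, w7}; ◇¬p there: w2:T, w5:T, w6:T, w7:T. ✓
w6: successors {w2, w6, w7}; ◇¬p there: w2:T, w6:T, w7:T. ✓
w7: successors {w5, w7}; ◇¬p there: w5:T, w7:T. ✓
— 4 worlds.
For ¬◇◇¬p:
w2: ◇◇¬p is T. ✗
w5: ◇◇¬p is T. ✗
w6: ◇◇¬p is T. ✗
w7: ◇◇¬p is T. ✗
— 0 worlds.

4 and 0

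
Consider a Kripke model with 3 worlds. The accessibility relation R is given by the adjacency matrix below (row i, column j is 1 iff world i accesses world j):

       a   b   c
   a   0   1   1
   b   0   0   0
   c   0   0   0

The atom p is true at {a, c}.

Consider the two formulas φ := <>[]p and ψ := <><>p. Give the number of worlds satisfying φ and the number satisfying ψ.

1 and 0

For <>[]p:
a: successors {b, c}; []p there: b:T, c:T. ✓
b: no successors, so <>[]p fails. ✗
c: no successors, so <>[]p fails. ✗
— 1 world.
For <><>p:
a: successors {b, c}; <>p there: b:F, c:F. ✗
b: no successors, so <><>p fails. ✗
c: no successors, so <><>p fails. ✗
— 0 worlds.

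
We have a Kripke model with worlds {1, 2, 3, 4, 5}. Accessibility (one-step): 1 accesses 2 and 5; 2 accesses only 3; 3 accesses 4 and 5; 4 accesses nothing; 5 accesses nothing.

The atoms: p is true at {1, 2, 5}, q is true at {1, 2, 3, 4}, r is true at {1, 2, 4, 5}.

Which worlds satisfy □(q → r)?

1: successors {2, 5}; q → r there: 2:T, 5:T. ✓
2: successors {3}; q → r there: 3:F. ✗
3: successors {4, 5}; q → r there: 4:T, 5:T. ✓
4: no successors, so □(q → r) holds vacuously. ✓
5: no successors, so □(q → r) holds vacuously. ✓

{1, 3, 4, 5}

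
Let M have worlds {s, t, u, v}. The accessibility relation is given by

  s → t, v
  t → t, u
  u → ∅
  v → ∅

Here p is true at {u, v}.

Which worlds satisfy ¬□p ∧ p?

∅

s: ¬□p is T, p is F. ✗
t: ¬□p is T, p is F. ✗
u: ¬□p is F, p is T. ✗
v: ¬□p is F, p is T. ✗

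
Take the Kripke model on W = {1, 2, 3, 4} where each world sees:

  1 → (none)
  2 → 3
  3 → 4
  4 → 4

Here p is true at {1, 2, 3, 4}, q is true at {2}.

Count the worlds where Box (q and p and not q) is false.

1: no successors, so Box (q and p and not q) holds vacuously. ✓
2: successors {3}; q and p and not q there: 3:F. ✗
3: successors {4}; q and p and not q there: 4:F. ✗
4: successors {4}; q and p and not q there: 4:F. ✗
Satisfying worlds: {1}.
So Box (q and p and not q) fails at the other 3 worlds.

3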